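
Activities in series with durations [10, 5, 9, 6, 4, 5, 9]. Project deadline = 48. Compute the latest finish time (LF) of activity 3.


LF(activity 3) = deadline - sum of successor durations
Successors: activities 4 through 7 with durations [6, 4, 5, 9]
Sum of successor durations = 24
LF = 48 - 24 = 24

24


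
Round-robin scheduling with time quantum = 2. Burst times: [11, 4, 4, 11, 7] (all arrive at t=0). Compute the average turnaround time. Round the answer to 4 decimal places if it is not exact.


Time quantum = 2
Execution trace:
  J1 runs 2 units, time = 2
  J2 runs 2 units, time = 4
  J3 runs 2 units, time = 6
  J4 runs 2 units, time = 8
  J5 runs 2 units, time = 10
  J1 runs 2 units, time = 12
  J2 runs 2 units, time = 14
  J3 runs 2 units, time = 16
  J4 runs 2 units, time = 18
  J5 runs 2 units, time = 20
  J1 runs 2 units, time = 22
  J4 runs 2 units, time = 24
  J5 runs 2 units, time = 26
  J1 runs 2 units, time = 28
  J4 runs 2 units, time = 30
  J5 runs 1 units, time = 31
  J1 runs 2 units, time = 33
  J4 runs 2 units, time = 35
  J1 runs 1 units, time = 36
  J4 runs 1 units, time = 37
Finish times: [36, 14, 16, 37, 31]
Average turnaround = 134/5 = 26.8

26.8


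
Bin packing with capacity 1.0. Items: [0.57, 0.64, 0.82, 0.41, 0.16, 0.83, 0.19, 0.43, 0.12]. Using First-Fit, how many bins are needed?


Place items sequentially using First-Fit:
  Item 0.57 -> new Bin 1
  Item 0.64 -> new Bin 2
  Item 0.82 -> new Bin 3
  Item 0.41 -> Bin 1 (now 0.98)
  Item 0.16 -> Bin 2 (now 0.8)
  Item 0.83 -> new Bin 4
  Item 0.19 -> Bin 2 (now 0.99)
  Item 0.43 -> new Bin 5
  Item 0.12 -> Bin 3 (now 0.94)
Total bins used = 5

5


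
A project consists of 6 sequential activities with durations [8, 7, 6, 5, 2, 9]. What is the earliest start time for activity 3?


Activity 3 starts after activities 1 through 2 complete.
Predecessor durations: [8, 7]
ES = 8 + 7 = 15

15


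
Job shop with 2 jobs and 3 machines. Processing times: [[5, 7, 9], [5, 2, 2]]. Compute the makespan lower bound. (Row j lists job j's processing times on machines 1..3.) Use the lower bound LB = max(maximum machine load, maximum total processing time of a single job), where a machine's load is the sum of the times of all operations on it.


Machine loads:
  Machine 1: 5 + 5 = 10
  Machine 2: 7 + 2 = 9
  Machine 3: 9 + 2 = 11
Max machine load = 11
Job totals:
  Job 1: 21
  Job 2: 9
Max job total = 21
Lower bound = max(11, 21) = 21

21


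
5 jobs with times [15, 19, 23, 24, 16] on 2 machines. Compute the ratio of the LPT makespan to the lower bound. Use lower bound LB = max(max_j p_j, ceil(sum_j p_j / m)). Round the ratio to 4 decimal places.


LPT order: [24, 23, 19, 16, 15]
Machine loads after assignment: [55, 42]
LPT makespan = 55
Lower bound = max(max_job, ceil(total/2)) = max(24, 49) = 49
Ratio = 55 / 49 = 1.1224

1.1224


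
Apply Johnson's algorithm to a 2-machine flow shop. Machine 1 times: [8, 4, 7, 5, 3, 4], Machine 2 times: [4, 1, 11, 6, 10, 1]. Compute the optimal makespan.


Apply Johnson's rule:
  Group 1 (a <= b): [(5, 3, 10), (4, 5, 6), (3, 7, 11)]
  Group 2 (a > b): [(1, 8, 4), (2, 4, 1), (6, 4, 1)]
Optimal job order: [5, 4, 3, 1, 2, 6]
Schedule:
  Job 5: M1 done at 3, M2 done at 13
  Job 4: M1 done at 8, M2 done at 19
  Job 3: M1 done at 15, M2 done at 30
  Job 1: M1 done at 23, M2 done at 34
  Job 2: M1 done at 27, M2 done at 35
  Job 6: M1 done at 31, M2 done at 36
Makespan = 36

36


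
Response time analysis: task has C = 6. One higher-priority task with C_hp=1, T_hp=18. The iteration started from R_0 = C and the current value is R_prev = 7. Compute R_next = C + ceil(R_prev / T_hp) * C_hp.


R_next = C + ceil(R_prev / T_hp) * C_hp
ceil(7 / 18) = ceil(0.3889) = 1
Interference = 1 * 1 = 1
R_next = 6 + 1 = 7
R_next = R_prev, so the iteration has converged (response time = 7).

7


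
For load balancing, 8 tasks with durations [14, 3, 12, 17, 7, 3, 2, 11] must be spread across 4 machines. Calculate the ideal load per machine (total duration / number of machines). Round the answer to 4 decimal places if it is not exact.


Total processing time = 14 + 3 + 12 + 17 + 7 + 3 + 2 + 11 = 69
Number of machines = 4
Ideal balanced load = 69 / 4 = 17.25

17.25


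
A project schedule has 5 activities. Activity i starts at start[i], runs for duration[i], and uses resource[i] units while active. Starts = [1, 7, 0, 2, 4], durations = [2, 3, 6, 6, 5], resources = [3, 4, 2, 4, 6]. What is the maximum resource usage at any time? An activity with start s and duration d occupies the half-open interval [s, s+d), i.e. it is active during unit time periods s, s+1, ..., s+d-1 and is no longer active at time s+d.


Each activity i is active on [start_i, start_i + duration_i).
Compute total resource usage per time slot:
  t=0: active resources = [2], total = 2
  t=1: active resources = [3, 2], total = 5
  t=2: active resources = [3, 2, 4], total = 9
  t=3: active resources = [2, 4], total = 6
  t=4: active resources = [2, 4, 6], total = 12
  t=5: active resources = [2, 4, 6], total = 12
  t=6: active resources = [4, 6], total = 10
  t=7: active resources = [4, 4, 6], total = 14
  t=8: active resources = [4, 6], total = 10
  t=9: active resources = [4], total = 4
Peak resource demand = 14

14


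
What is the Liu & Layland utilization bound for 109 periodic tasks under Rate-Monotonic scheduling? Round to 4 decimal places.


Compute 2^(1/109) = 1.0063794108
Subtract 1: 1.0063794108 - 1 = 0.0063794108
Multiply by n: 109 * 0.0063794108 = 0.6953557772
Round to 4 dp: 0.6954

0.6954


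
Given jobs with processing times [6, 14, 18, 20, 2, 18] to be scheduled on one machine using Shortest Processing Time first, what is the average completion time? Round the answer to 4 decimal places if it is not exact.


Sort jobs by processing time (SPT order): [2, 6, 14, 18, 18, 20]
Compute completion times sequentially:
  Job 1: processing = 2, completes at 2
  Job 2: processing = 6, completes at 8
  Job 3: processing = 14, completes at 22
  Job 4: processing = 18, completes at 40
  Job 5: processing = 18, completes at 58
  Job 6: processing = 20, completes at 78
Sum of completion times = 208
Average completion time = 208/6 = 34.6667

34.6667


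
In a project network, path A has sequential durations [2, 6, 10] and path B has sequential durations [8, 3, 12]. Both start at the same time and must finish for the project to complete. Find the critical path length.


Path A total = 2 + 6 + 10 = 18
Path B total = 8 + 3 + 12 = 23
Critical path = longest path = max(18, 23) = 23

23


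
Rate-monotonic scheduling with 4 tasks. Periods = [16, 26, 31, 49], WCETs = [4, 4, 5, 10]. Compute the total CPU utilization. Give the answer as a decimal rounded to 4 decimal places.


Compute individual utilizations (exact fractions):
  Task 1: C/T = 4/16 = 1/4 (approx. 0.25)
  Task 2: C/T = 4/26 = 2/13 (approx. 0.1538)
  Task 3: C/T = 5/31 (approx. 0.1613)
  Task 4: C/T = 10/49 (approx. 0.2041)
Total utilization U = 1/4 + 2/13 + 5/31 + 10/49 = 60759/78988
Rounded to 4 decimal places: U = 0.7692
RM (Liu & Layland) bound for 4 tasks = 0.756828; compare with U = 60759/78988 (approx. 0.769218)
bound < U <= 1, so the RM sufficient condition is not met (inconclusive; an exact test such as response-time analysis is needed).

0.7692


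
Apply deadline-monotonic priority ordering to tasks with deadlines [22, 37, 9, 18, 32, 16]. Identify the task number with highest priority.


Sort tasks by relative deadline (ascending):
  Task 3: deadline = 9
  Task 6: deadline = 16
  Task 4: deadline = 18
  Task 1: deadline = 22
  Task 5: deadline = 32
  Task 2: deadline = 37
Priority order (highest first): [3, 6, 4, 1, 5, 2]
Highest priority task = 3

3


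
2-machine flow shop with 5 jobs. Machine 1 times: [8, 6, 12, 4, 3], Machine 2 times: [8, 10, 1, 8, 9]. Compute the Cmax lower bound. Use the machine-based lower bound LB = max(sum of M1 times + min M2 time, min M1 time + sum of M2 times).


LB1 = sum(M1 times) + min(M2 times) = 33 + 1 = 34
LB2 = min(M1 times) + sum(M2 times) = 3 + 36 = 39
Lower bound = max(LB1, LB2) = max(34, 39) = 39

39


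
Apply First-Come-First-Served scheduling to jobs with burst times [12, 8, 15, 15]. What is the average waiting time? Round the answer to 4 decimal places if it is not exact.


FCFS order (as given): [12, 8, 15, 15]
Waiting times:
  Job 1: wait = 0
  Job 2: wait = 12
  Job 3: wait = 20
  Job 4: wait = 35
Sum of waiting times = 67
Average waiting time = 67/4 = 16.75

16.75


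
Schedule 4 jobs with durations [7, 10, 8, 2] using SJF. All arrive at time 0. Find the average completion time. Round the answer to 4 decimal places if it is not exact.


SJF order (ascending): [2, 7, 8, 10]
Completion times:
  Job 1: burst=2, C=2
  Job 2: burst=7, C=9
  Job 3: burst=8, C=17
  Job 4: burst=10, C=27
Average completion = 55/4 = 13.75

13.75


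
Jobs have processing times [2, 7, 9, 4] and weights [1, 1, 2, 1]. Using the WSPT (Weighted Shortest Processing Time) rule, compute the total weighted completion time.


Compute p/w ratios and sort ascending (WSPT): [(2, 1), (4, 1), (9, 2), (7, 1)]
Compute weighted completion times:
  Job (p=2,w=1): C=2, w*C=1*2=2
  Job (p=4,w=1): C=6, w*C=1*6=6
  Job (p=9,w=2): C=15, w*C=2*15=30
  Job (p=7,w=1): C=22, w*C=1*22=22
Total weighted completion time = 60

60


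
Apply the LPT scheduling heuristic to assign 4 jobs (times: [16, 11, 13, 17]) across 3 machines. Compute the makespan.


Sort jobs in decreasing order (LPT): [17, 16, 13, 11]
Assign each job to the least loaded machine:
  Machine 1: jobs [17], load = 17
  Machine 2: jobs [16], load = 16
  Machine 3: jobs [13, 11], load = 24
Makespan = max load = 24

24


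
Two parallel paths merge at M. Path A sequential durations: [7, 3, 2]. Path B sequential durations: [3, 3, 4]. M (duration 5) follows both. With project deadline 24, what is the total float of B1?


Forward pass: ES(B1) = sum of predecessors on chain B = 0
EF = ES + duration = 0 + 3 = 3
Backward pass: LF(M) = deadline = 24; LS(M) = 24 - 5 = 19
LF(B1) = LS(M) - sum(successors on chain B) = 19 - 7 = 12
LS = LF - duration = 12 - 3 = 9
Total float = LS - ES = 9 - 0 = 9

9


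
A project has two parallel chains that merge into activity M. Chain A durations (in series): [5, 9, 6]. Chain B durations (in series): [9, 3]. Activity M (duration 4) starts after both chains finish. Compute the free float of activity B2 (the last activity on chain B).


ES(B2) = sum of predecessors on chain B = 9
EF(B2) = ES + duration = 9 + 3 = 12
Successor of B2 is M. ES(M) = max(sum(A), sum(B)) = max(20, 12) = 20
Free float = ES(successor) - EF(current) = 20 - 12 = 8

8


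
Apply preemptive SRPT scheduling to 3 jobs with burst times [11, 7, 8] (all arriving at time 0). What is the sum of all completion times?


Since all jobs arrive at t=0, SRPT equals SPT ordering.
SPT order: [7, 8, 11]
Completion times:
  Job 1: p=7, C=7
  Job 2: p=8, C=15
  Job 3: p=11, C=26
Total completion time = 7 + 15 + 26 = 48

48


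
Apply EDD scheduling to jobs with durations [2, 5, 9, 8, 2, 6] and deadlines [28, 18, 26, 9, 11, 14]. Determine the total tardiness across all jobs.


Sort by due date (EDD order): [(8, 9), (2, 11), (6, 14), (5, 18), (9, 26), (2, 28)]
Compute completion times and tardiness:
  Job 1: p=8, d=9, C=8, tardiness=max(0,8-9)=0
  Job 2: p=2, d=11, C=10, tardiness=max(0,10-11)=0
  Job 3: p=6, d=14, C=16, tardiness=max(0,16-14)=2
  Job 4: p=5, d=18, C=21, tardiness=max(0,21-18)=3
  Job 5: p=9, d=26, C=30, tardiness=max(0,30-26)=4
  Job 6: p=2, d=28, C=32, tardiness=max(0,32-28)=4
Total tardiness = 13

13


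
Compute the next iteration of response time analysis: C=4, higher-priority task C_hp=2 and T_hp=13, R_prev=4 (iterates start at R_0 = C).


R_next = C + ceil(R_prev / T_hp) * C_hp
ceil(4 / 13) = ceil(0.3077) = 1
Interference = 1 * 2 = 2
R_next = 4 + 2 = 6

6


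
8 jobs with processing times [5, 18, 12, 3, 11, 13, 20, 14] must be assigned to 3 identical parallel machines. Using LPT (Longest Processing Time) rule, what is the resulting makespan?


Sort jobs in decreasing order (LPT): [20, 18, 14, 13, 12, 11, 5, 3]
Assign each job to the least loaded machine:
  Machine 1: jobs [20, 11], load = 31
  Machine 2: jobs [18, 12, 3], load = 33
  Machine 3: jobs [14, 13, 5], load = 32
Makespan = max load = 33

33


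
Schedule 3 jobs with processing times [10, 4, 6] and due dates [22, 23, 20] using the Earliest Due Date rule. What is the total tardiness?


Sort by due date (EDD order): [(6, 20), (10, 22), (4, 23)]
Compute completion times and tardiness:
  Job 1: p=6, d=20, C=6, tardiness=max(0,6-20)=0
  Job 2: p=10, d=22, C=16, tardiness=max(0,16-22)=0
  Job 3: p=4, d=23, C=20, tardiness=max(0,20-23)=0
Total tardiness = 0

0


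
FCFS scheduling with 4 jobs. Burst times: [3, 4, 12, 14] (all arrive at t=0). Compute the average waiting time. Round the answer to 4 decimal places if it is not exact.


FCFS order (as given): [3, 4, 12, 14]
Waiting times:
  Job 1: wait = 0
  Job 2: wait = 3
  Job 3: wait = 7
  Job 4: wait = 19
Sum of waiting times = 29
Average waiting time = 29/4 = 7.25

7.25


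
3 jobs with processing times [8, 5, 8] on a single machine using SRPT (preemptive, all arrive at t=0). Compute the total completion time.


Since all jobs arrive at t=0, SRPT equals SPT ordering.
SPT order: [5, 8, 8]
Completion times:
  Job 1: p=5, C=5
  Job 2: p=8, C=13
  Job 3: p=8, C=21
Total completion time = 5 + 13 + 21 = 39

39


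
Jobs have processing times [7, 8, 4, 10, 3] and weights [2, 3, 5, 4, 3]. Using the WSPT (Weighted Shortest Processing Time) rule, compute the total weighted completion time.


Compute p/w ratios and sort ascending (WSPT): [(4, 5), (3, 3), (10, 4), (8, 3), (7, 2)]
Compute weighted completion times:
  Job (p=4,w=5): C=4, w*C=5*4=20
  Job (p=3,w=3): C=7, w*C=3*7=21
  Job (p=10,w=4): C=17, w*C=4*17=68
  Job (p=8,w=3): C=25, w*C=3*25=75
  Job (p=7,w=2): C=32, w*C=2*32=64
Total weighted completion time = 248

248


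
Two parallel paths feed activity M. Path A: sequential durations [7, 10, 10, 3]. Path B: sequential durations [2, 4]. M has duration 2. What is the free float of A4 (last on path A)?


ES(A4) = sum of predecessors on chain A = 27
EF(A4) = ES + duration = 27 + 3 = 30
Successor of A4 is M. ES(M) = max(sum(A), sum(B)) = max(30, 6) = 30
Free float = ES(successor) - EF(current) = 30 - 30 = 0

0


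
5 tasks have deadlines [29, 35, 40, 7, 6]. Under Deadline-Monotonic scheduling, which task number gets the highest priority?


Sort tasks by relative deadline (ascending):
  Task 5: deadline = 6
  Task 4: deadline = 7
  Task 1: deadline = 29
  Task 2: deadline = 35
  Task 3: deadline = 40
Priority order (highest first): [5, 4, 1, 2, 3]
Highest priority task = 5

5


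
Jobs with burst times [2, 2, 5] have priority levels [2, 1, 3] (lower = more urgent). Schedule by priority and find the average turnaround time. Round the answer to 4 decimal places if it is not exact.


Sort by priority (ascending = highest first):
Order: [(1, 2), (2, 2), (3, 5)]
Completion times:
  Priority 1, burst=2, C=2
  Priority 2, burst=2, C=4
  Priority 3, burst=5, C=9
Average turnaround = 15/3 = 5.0

5.0


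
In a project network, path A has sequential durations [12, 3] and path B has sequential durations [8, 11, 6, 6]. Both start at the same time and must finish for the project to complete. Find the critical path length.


Path A total = 12 + 3 = 15
Path B total = 8 + 11 + 6 + 6 = 31
Critical path = longest path = max(15, 31) = 31

31


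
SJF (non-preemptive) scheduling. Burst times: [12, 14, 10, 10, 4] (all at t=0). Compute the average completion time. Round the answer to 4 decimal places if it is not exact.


SJF order (ascending): [4, 10, 10, 12, 14]
Completion times:
  Job 1: burst=4, C=4
  Job 2: burst=10, C=14
  Job 3: burst=10, C=24
  Job 4: burst=12, C=36
  Job 5: burst=14, C=50
Average completion = 128/5 = 25.6

25.6


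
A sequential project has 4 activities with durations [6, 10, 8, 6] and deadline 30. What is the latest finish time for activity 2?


LF(activity 2) = deadline - sum of successor durations
Successors: activities 3 through 4 with durations [8, 6]
Sum of successor durations = 14
LF = 30 - 14 = 16

16


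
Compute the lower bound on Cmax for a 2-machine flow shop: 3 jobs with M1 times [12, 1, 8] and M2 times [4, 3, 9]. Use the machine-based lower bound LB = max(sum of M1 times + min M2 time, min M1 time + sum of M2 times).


LB1 = sum(M1 times) + min(M2 times) = 21 + 3 = 24
LB2 = min(M1 times) + sum(M2 times) = 1 + 16 = 17
Lower bound = max(LB1, LB2) = max(24, 17) = 24

24


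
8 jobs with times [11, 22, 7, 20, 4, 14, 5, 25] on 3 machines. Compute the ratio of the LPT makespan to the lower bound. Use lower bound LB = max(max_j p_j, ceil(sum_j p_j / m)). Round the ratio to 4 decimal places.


LPT order: [25, 22, 20, 14, 11, 7, 5, 4]
Machine loads after assignment: [37, 37, 34]
LPT makespan = 37
Lower bound = max(max_job, ceil(total/3)) = max(25, 36) = 36
Ratio = 37 / 36 = 1.0278

1.0278


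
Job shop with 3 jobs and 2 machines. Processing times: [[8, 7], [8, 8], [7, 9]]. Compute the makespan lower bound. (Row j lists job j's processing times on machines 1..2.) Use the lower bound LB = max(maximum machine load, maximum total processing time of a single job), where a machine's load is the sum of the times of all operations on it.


Machine loads:
  Machine 1: 8 + 8 + 7 = 23
  Machine 2: 7 + 8 + 9 = 24
Max machine load = 24
Job totals:
  Job 1: 15
  Job 2: 16
  Job 3: 16
Max job total = 16
Lower bound = max(24, 16) = 24

24


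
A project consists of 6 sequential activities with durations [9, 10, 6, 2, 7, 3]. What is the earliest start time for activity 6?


Activity 6 starts after activities 1 through 5 complete.
Predecessor durations: [9, 10, 6, 2, 7]
ES = 9 + 10 + 6 + 2 + 7 = 34

34


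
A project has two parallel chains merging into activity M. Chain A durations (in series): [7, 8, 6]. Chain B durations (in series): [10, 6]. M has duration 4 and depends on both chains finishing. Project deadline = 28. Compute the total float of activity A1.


Forward pass: ES(A1) = sum of predecessors on chain A = 0
EF = ES + duration = 0 + 7 = 7
Backward pass: LF(M) = deadline = 28; LS(M) = 28 - 4 = 24
LF(A1) = LS(M) - sum(successors on chain A) = 24 - 14 = 10
LS = LF - duration = 10 - 7 = 3
Total float = LS - ES = 3 - 0 = 3

3


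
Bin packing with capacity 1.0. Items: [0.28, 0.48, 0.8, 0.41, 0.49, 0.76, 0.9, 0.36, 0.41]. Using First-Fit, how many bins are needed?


Place items sequentially using First-Fit:
  Item 0.28 -> new Bin 1
  Item 0.48 -> Bin 1 (now 0.76)
  Item 0.8 -> new Bin 2
  Item 0.41 -> new Bin 3
  Item 0.49 -> Bin 3 (now 0.9)
  Item 0.76 -> new Bin 4
  Item 0.9 -> new Bin 5
  Item 0.36 -> new Bin 6
  Item 0.41 -> Bin 6 (now 0.77)
Total bins used = 6

6


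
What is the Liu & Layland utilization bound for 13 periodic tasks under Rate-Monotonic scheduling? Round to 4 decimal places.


Compute 2^(1/13) = 1.0547660765
Subtract 1: 1.0547660765 - 1 = 0.0547660765
Multiply by n: 13 * 0.0547660765 = 0.7119589945
Round to 4 dp: 0.7120

0.7120


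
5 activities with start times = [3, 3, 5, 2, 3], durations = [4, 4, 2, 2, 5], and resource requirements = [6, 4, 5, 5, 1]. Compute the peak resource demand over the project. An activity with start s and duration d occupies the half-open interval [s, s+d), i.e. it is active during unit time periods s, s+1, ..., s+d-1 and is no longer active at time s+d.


Each activity i is active on [start_i, start_i + duration_i).
Compute total resource usage per time slot:
  t=0: active resources = [], total = 0
  t=1: active resources = [], total = 0
  t=2: active resources = [5], total = 5
  t=3: active resources = [6, 4, 5, 1], total = 16
  t=4: active resources = [6, 4, 1], total = 11
  t=5: active resources = [6, 4, 5, 1], total = 16
  t=6: active resources = [6, 4, 5, 1], total = 16
  t=7: active resources = [1], total = 1
Peak resource demand = 16

16


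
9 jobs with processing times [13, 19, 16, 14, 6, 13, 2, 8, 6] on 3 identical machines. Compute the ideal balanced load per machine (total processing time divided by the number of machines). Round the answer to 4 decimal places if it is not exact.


Total processing time = 13 + 19 + 16 + 14 + 6 + 13 + 2 + 8 + 6 = 97
Number of machines = 3
Ideal balanced load = 97 / 3 = 32.3333

32.3333


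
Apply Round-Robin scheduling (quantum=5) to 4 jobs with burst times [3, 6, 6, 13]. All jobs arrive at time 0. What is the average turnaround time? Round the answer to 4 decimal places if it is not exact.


Time quantum = 5
Execution trace:
  J1 runs 3 units, time = 3
  J2 runs 5 units, time = 8
  J3 runs 5 units, time = 13
  J4 runs 5 units, time = 18
  J2 runs 1 units, time = 19
  J3 runs 1 units, time = 20
  J4 runs 5 units, time = 25
  J4 runs 3 units, time = 28
Finish times: [3, 19, 20, 28]
Average turnaround = 70/4 = 17.5

17.5


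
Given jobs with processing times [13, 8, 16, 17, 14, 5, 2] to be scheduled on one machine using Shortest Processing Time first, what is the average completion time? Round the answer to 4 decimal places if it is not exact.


Sort jobs by processing time (SPT order): [2, 5, 8, 13, 14, 16, 17]
Compute completion times sequentially:
  Job 1: processing = 2, completes at 2
  Job 2: processing = 5, completes at 7
  Job 3: processing = 8, completes at 15
  Job 4: processing = 13, completes at 28
  Job 5: processing = 14, completes at 42
  Job 6: processing = 16, completes at 58
  Job 7: processing = 17, completes at 75
Sum of completion times = 227
Average completion time = 227/7 = 32.4286

32.4286


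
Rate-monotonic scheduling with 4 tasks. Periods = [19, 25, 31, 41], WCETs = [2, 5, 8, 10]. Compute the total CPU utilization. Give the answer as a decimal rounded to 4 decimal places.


Compute individual utilizations (exact fractions):
  Task 1: C/T = 2/19 (approx. 0.1053)
  Task 2: C/T = 5/25 = 1/5 (approx. 0.2)
  Task 3: C/T = 8/31 (approx. 0.2581)
  Task 4: C/T = 10/41 (approx. 0.2439)
Total utilization U = 2/19 + 1/5 + 8/31 + 10/41 = 97469/120745
Rounded to 4 decimal places: U = 0.8072
RM (Liu & Layland) bound for 4 tasks = 0.756828; compare with U = 97469/120745 (approx. 0.807230)
bound < U <= 1, so the RM sufficient condition is not met (inconclusive; an exact test such as response-time analysis is needed).

0.8072


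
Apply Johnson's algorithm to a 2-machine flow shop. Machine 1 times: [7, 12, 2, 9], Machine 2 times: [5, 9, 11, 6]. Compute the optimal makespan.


Apply Johnson's rule:
  Group 1 (a <= b): [(3, 2, 11)]
  Group 2 (a > b): [(2, 12, 9), (4, 9, 6), (1, 7, 5)]
Optimal job order: [3, 2, 4, 1]
Schedule:
  Job 3: M1 done at 2, M2 done at 13
  Job 2: M1 done at 14, M2 done at 23
  Job 4: M1 done at 23, M2 done at 29
  Job 1: M1 done at 30, M2 done at 35
Makespan = 35

35


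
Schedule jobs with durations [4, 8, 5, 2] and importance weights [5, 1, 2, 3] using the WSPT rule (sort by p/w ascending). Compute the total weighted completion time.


Compute p/w ratios and sort ascending (WSPT): [(2, 3), (4, 5), (5, 2), (8, 1)]
Compute weighted completion times:
  Job (p=2,w=3): C=2, w*C=3*2=6
  Job (p=4,w=5): C=6, w*C=5*6=30
  Job (p=5,w=2): C=11, w*C=2*11=22
  Job (p=8,w=1): C=19, w*C=1*19=19
Total weighted completion time = 77

77


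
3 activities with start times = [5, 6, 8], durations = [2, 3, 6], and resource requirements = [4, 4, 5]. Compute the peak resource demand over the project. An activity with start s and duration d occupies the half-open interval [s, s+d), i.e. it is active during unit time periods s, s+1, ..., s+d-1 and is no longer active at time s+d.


Each activity i is active on [start_i, start_i + duration_i).
Compute total resource usage per time slot:
  t=0: active resources = [], total = 0
  t=1: active resources = [], total = 0
  t=2: active resources = [], total = 0
  t=3: active resources = [], total = 0
  t=4: active resources = [], total = 0
  t=5: active resources = [4], total = 4
  t=6: active resources = [4, 4], total = 8
  t=7: active resources = [4], total = 4
  t=8: active resources = [4, 5], total = 9
  t=9: active resources = [5], total = 5
  t=10: active resources = [5], total = 5
  t=11: active resources = [5], total = 5
  t=12: active resources = [5], total = 5
  t=13: active resources = [5], total = 5
Peak resource demand = 9

9


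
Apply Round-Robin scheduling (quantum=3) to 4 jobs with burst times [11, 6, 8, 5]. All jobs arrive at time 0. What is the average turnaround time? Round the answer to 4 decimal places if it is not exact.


Time quantum = 3
Execution trace:
  J1 runs 3 units, time = 3
  J2 runs 3 units, time = 6
  J3 runs 3 units, time = 9
  J4 runs 3 units, time = 12
  J1 runs 3 units, time = 15
  J2 runs 3 units, time = 18
  J3 runs 3 units, time = 21
  J4 runs 2 units, time = 23
  J1 runs 3 units, time = 26
  J3 runs 2 units, time = 28
  J1 runs 2 units, time = 30
Finish times: [30, 18, 28, 23]
Average turnaround = 99/4 = 24.75

24.75


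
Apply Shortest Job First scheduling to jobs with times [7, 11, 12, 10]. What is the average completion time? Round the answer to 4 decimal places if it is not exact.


SJF order (ascending): [7, 10, 11, 12]
Completion times:
  Job 1: burst=7, C=7
  Job 2: burst=10, C=17
  Job 3: burst=11, C=28
  Job 4: burst=12, C=40
Average completion = 92/4 = 23.0

23.0


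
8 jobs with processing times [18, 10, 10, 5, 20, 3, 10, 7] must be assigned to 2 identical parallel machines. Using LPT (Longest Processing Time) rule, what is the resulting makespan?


Sort jobs in decreasing order (LPT): [20, 18, 10, 10, 10, 7, 5, 3]
Assign each job to the least loaded machine:
  Machine 1: jobs [20, 10, 7, 5], load = 42
  Machine 2: jobs [18, 10, 10, 3], load = 41
Makespan = max load = 42

42


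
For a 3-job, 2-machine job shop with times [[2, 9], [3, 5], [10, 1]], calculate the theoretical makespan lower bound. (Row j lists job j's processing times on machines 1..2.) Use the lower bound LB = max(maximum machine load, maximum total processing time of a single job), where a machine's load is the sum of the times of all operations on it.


Machine loads:
  Machine 1: 2 + 3 + 10 = 15
  Machine 2: 9 + 5 + 1 = 15
Max machine load = 15
Job totals:
  Job 1: 11
  Job 2: 8
  Job 3: 11
Max job total = 11
Lower bound = max(15, 11) = 15

15


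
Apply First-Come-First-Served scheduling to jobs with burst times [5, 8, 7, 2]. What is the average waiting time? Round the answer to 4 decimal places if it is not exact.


FCFS order (as given): [5, 8, 7, 2]
Waiting times:
  Job 1: wait = 0
  Job 2: wait = 5
  Job 3: wait = 13
  Job 4: wait = 20
Sum of waiting times = 38
Average waiting time = 38/4 = 9.5

9.5


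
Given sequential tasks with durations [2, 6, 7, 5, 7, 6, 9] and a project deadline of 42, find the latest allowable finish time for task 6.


LF(activity 6) = deadline - sum of successor durations
Successors: activities 7 through 7 with durations [9]
Sum of successor durations = 9
LF = 42 - 9 = 33

33


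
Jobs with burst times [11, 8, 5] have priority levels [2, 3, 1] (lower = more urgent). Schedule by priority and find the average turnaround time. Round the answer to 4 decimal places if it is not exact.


Sort by priority (ascending = highest first):
Order: [(1, 5), (2, 11), (3, 8)]
Completion times:
  Priority 1, burst=5, C=5
  Priority 2, burst=11, C=16
  Priority 3, burst=8, C=24
Average turnaround = 45/3 = 15.0

15.0


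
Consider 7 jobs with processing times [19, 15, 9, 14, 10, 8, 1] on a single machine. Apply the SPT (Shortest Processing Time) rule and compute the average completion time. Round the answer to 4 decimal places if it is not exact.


Sort jobs by processing time (SPT order): [1, 8, 9, 10, 14, 15, 19]
Compute completion times sequentially:
  Job 1: processing = 1, completes at 1
  Job 2: processing = 8, completes at 9
  Job 3: processing = 9, completes at 18
  Job 4: processing = 10, completes at 28
  Job 5: processing = 14, completes at 42
  Job 6: processing = 15, completes at 57
  Job 7: processing = 19, completes at 76
Sum of completion times = 231
Average completion time = 231/7 = 33.0

33.0


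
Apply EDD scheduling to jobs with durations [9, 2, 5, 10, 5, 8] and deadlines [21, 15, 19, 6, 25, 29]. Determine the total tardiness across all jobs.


Sort by due date (EDD order): [(10, 6), (2, 15), (5, 19), (9, 21), (5, 25), (8, 29)]
Compute completion times and tardiness:
  Job 1: p=10, d=6, C=10, tardiness=max(0,10-6)=4
  Job 2: p=2, d=15, C=12, tardiness=max(0,12-15)=0
  Job 3: p=5, d=19, C=17, tardiness=max(0,17-19)=0
  Job 4: p=9, d=21, C=26, tardiness=max(0,26-21)=5
  Job 5: p=5, d=25, C=31, tardiness=max(0,31-25)=6
  Job 6: p=8, d=29, C=39, tardiness=max(0,39-29)=10
Total tardiness = 25

25


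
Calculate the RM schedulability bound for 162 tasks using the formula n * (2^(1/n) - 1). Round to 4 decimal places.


Compute 2^(1/162) = 1.0042878529
Subtract 1: 1.0042878529 - 1 = 0.0042878529
Multiply by n: 162 * 0.0042878529 = 0.6946321698
Round to 4 dp: 0.6946

0.6946


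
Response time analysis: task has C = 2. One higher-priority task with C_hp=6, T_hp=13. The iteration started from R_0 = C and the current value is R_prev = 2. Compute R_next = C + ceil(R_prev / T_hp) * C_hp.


R_next = C + ceil(R_prev / T_hp) * C_hp
ceil(2 / 13) = ceil(0.1538) = 1
Interference = 1 * 6 = 6
R_next = 2 + 6 = 8

8


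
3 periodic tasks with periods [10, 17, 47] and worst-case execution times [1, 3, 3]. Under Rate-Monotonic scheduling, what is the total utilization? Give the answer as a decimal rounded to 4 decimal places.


Compute individual utilizations (exact fractions):
  Task 1: C/T = 1/10 (approx. 0.1)
  Task 2: C/T = 3/17 (approx. 0.1765)
  Task 3: C/T = 3/47 (approx. 0.0638)
Total utilization U = 1/10 + 3/17 + 3/47 = 2719/7990
Rounded to 4 decimal places: U = 0.3403
RM (Liu & Layland) bound for 3 tasks = 0.779763; compare with U = 2719/7990 (approx. 0.340300)
U <= bound, so schedulable by RM sufficient condition.

0.3403


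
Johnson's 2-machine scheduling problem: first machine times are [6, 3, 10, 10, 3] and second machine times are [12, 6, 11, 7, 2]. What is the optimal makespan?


Apply Johnson's rule:
  Group 1 (a <= b): [(2, 3, 6), (1, 6, 12), (3, 10, 11)]
  Group 2 (a > b): [(4, 10, 7), (5, 3, 2)]
Optimal job order: [2, 1, 3, 4, 5]
Schedule:
  Job 2: M1 done at 3, M2 done at 9
  Job 1: M1 done at 9, M2 done at 21
  Job 3: M1 done at 19, M2 done at 32
  Job 4: M1 done at 29, M2 done at 39
  Job 5: M1 done at 32, M2 done at 41
Makespan = 41

41


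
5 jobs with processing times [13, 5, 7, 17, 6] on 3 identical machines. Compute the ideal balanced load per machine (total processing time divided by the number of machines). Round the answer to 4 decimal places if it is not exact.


Total processing time = 13 + 5 + 7 + 17 + 6 = 48
Number of machines = 3
Ideal balanced load = 48 / 3 = 16.0

16.0


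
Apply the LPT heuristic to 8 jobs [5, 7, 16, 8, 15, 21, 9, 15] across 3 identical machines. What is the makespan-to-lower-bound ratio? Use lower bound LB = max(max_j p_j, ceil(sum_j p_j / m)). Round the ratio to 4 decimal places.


LPT order: [21, 16, 15, 15, 9, 8, 7, 5]
Machine loads after assignment: [34, 32, 30]
LPT makespan = 34
Lower bound = max(max_job, ceil(total/3)) = max(21, 32) = 32
Ratio = 34 / 32 = 1.0625

1.0625


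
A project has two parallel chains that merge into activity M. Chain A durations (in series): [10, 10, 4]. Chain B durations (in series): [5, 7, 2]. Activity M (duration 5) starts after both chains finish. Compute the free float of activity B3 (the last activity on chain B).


ES(B3) = sum of predecessors on chain B = 12
EF(B3) = ES + duration = 12 + 2 = 14
Successor of B3 is M. ES(M) = max(sum(A), sum(B)) = max(24, 14) = 24
Free float = ES(successor) - EF(current) = 24 - 14 = 10

10


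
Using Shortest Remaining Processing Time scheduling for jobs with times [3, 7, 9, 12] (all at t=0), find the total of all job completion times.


Since all jobs arrive at t=0, SRPT equals SPT ordering.
SPT order: [3, 7, 9, 12]
Completion times:
  Job 1: p=3, C=3
  Job 2: p=7, C=10
  Job 3: p=9, C=19
  Job 4: p=12, C=31
Total completion time = 3 + 10 + 19 + 31 = 63

63


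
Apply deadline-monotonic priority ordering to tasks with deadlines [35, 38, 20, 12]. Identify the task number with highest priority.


Sort tasks by relative deadline (ascending):
  Task 4: deadline = 12
  Task 3: deadline = 20
  Task 1: deadline = 35
  Task 2: deadline = 38
Priority order (highest first): [4, 3, 1, 2]
Highest priority task = 4

4


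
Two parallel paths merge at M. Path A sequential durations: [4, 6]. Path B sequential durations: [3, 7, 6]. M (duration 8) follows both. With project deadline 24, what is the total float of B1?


Forward pass: ES(B1) = sum of predecessors on chain B = 0
EF = ES + duration = 0 + 3 = 3
Backward pass: LF(M) = deadline = 24; LS(M) = 24 - 8 = 16
LF(B1) = LS(M) - sum(successors on chain B) = 16 - 13 = 3
LS = LF - duration = 3 - 3 = 0
Total float = LS - ES = 0 - 0 = 0

0


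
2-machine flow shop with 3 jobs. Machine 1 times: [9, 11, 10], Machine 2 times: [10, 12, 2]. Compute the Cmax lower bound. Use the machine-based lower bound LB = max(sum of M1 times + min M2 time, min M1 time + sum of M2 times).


LB1 = sum(M1 times) + min(M2 times) = 30 + 2 = 32
LB2 = min(M1 times) + sum(M2 times) = 9 + 24 = 33
Lower bound = max(LB1, LB2) = max(32, 33) = 33

33


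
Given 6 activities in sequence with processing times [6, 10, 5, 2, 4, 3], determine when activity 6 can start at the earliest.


Activity 6 starts after activities 1 through 5 complete.
Predecessor durations: [6, 10, 5, 2, 4]
ES = 6 + 10 + 5 + 2 + 4 = 27

27


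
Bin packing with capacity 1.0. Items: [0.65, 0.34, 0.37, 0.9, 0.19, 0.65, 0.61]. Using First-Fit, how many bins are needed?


Place items sequentially using First-Fit:
  Item 0.65 -> new Bin 1
  Item 0.34 -> Bin 1 (now 0.99)
  Item 0.37 -> new Bin 2
  Item 0.9 -> new Bin 3
  Item 0.19 -> Bin 2 (now 0.56)
  Item 0.65 -> new Bin 4
  Item 0.61 -> new Bin 5
Total bins used = 5

5


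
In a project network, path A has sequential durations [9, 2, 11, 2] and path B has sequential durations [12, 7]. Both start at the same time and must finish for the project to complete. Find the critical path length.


Path A total = 9 + 2 + 11 + 2 = 24
Path B total = 12 + 7 = 19
Critical path = longest path = max(24, 19) = 24

24


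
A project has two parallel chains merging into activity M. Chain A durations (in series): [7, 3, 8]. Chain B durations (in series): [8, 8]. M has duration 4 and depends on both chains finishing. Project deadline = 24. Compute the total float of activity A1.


Forward pass: ES(A1) = sum of predecessors on chain A = 0
EF = ES + duration = 0 + 7 = 7
Backward pass: LF(M) = deadline = 24; LS(M) = 24 - 4 = 20
LF(A1) = LS(M) - sum(successors on chain A) = 20 - 11 = 9
LS = LF - duration = 9 - 7 = 2
Total float = LS - ES = 2 - 0 = 2

2


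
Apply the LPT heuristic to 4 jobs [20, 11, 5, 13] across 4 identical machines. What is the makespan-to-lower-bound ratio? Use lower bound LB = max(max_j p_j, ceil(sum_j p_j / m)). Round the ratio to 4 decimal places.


LPT order: [20, 13, 11, 5]
Machine loads after assignment: [20, 13, 11, 5]
LPT makespan = 20
Lower bound = max(max_job, ceil(total/4)) = max(20, 13) = 20
Ratio = 20 / 20 = 1.0

1.0


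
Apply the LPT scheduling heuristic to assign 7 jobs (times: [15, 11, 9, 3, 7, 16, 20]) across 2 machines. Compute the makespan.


Sort jobs in decreasing order (LPT): [20, 16, 15, 11, 9, 7, 3]
Assign each job to the least loaded machine:
  Machine 1: jobs [20, 11, 9], load = 40
  Machine 2: jobs [16, 15, 7, 3], load = 41
Makespan = max load = 41

41


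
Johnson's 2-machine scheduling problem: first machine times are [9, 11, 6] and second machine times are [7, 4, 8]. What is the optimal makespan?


Apply Johnson's rule:
  Group 1 (a <= b): [(3, 6, 8)]
  Group 2 (a > b): [(1, 9, 7), (2, 11, 4)]
Optimal job order: [3, 1, 2]
Schedule:
  Job 3: M1 done at 6, M2 done at 14
  Job 1: M1 done at 15, M2 done at 22
  Job 2: M1 done at 26, M2 done at 30
Makespan = 30

30


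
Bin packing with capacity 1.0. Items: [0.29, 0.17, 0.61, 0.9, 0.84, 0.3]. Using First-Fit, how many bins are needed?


Place items sequentially using First-Fit:
  Item 0.29 -> new Bin 1
  Item 0.17 -> Bin 1 (now 0.46)
  Item 0.61 -> new Bin 2
  Item 0.9 -> new Bin 3
  Item 0.84 -> new Bin 4
  Item 0.3 -> Bin 1 (now 0.76)
Total bins used = 4

4


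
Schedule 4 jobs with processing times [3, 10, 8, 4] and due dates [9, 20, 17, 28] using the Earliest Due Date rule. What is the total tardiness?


Sort by due date (EDD order): [(3, 9), (8, 17), (10, 20), (4, 28)]
Compute completion times and tardiness:
  Job 1: p=3, d=9, C=3, tardiness=max(0,3-9)=0
  Job 2: p=8, d=17, C=11, tardiness=max(0,11-17)=0
  Job 3: p=10, d=20, C=21, tardiness=max(0,21-20)=1
  Job 4: p=4, d=28, C=25, tardiness=max(0,25-28)=0
Total tardiness = 1

1


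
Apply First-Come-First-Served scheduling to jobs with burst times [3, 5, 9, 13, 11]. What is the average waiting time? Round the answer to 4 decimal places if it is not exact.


FCFS order (as given): [3, 5, 9, 13, 11]
Waiting times:
  Job 1: wait = 0
  Job 2: wait = 3
  Job 3: wait = 8
  Job 4: wait = 17
  Job 5: wait = 30
Sum of waiting times = 58
Average waiting time = 58/5 = 11.6

11.6


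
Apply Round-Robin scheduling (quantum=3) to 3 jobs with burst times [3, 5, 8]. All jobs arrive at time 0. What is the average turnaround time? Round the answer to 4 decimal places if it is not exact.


Time quantum = 3
Execution trace:
  J1 runs 3 units, time = 3
  J2 runs 3 units, time = 6
  J3 runs 3 units, time = 9
  J2 runs 2 units, time = 11
  J3 runs 3 units, time = 14
  J3 runs 2 units, time = 16
Finish times: [3, 11, 16]
Average turnaround = 30/3 = 10.0

10.0


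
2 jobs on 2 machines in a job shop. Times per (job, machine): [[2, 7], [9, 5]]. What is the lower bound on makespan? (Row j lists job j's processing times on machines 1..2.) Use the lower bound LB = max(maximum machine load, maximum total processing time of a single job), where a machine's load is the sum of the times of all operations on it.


Machine loads:
  Machine 1: 2 + 9 = 11
  Machine 2: 7 + 5 = 12
Max machine load = 12
Job totals:
  Job 1: 9
  Job 2: 14
Max job total = 14
Lower bound = max(12, 14) = 14

14


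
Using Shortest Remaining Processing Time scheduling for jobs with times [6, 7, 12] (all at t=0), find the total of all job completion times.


Since all jobs arrive at t=0, SRPT equals SPT ordering.
SPT order: [6, 7, 12]
Completion times:
  Job 1: p=6, C=6
  Job 2: p=7, C=13
  Job 3: p=12, C=25
Total completion time = 6 + 13 + 25 = 44

44


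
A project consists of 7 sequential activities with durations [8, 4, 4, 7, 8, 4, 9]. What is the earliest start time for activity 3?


Activity 3 starts after activities 1 through 2 complete.
Predecessor durations: [8, 4]
ES = 8 + 4 = 12

12


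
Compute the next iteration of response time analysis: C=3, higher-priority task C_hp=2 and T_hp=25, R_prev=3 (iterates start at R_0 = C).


R_next = C + ceil(R_prev / T_hp) * C_hp
ceil(3 / 25) = ceil(0.12) = 1
Interference = 1 * 2 = 2
R_next = 3 + 2 = 5

5


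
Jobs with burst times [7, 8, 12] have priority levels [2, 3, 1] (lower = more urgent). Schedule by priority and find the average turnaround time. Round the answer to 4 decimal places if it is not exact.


Sort by priority (ascending = highest first):
Order: [(1, 12), (2, 7), (3, 8)]
Completion times:
  Priority 1, burst=12, C=12
  Priority 2, burst=7, C=19
  Priority 3, burst=8, C=27
Average turnaround = 58/3 = 19.3333

19.3333


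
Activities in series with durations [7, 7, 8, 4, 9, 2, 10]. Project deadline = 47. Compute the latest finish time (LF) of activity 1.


LF(activity 1) = deadline - sum of successor durations
Successors: activities 2 through 7 with durations [7, 8, 4, 9, 2, 10]
Sum of successor durations = 40
LF = 47 - 40 = 7

7
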